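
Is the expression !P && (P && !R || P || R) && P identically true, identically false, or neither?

identically false

!P && (P && !R || P || R) && P
= !P && (P || R) && P   (absorption)
= !P && P   (absorption)
= false   (complement)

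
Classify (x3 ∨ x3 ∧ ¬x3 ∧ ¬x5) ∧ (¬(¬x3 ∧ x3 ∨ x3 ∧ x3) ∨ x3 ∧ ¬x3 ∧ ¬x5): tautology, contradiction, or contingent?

(x3 ∨ x3 ∧ ¬x3 ∧ ¬x5) ∧ (¬(¬x3 ∧ x3 ∨ x3 ∧ x3) ∨ x3 ∧ ¬x3 ∧ ¬x5)
= x3 ∧ ¬x3 ∧ ¬x5 ∨ x3 ∧ ¬(¬x3 ∧ x3 ∨ x3 ∧ x3)   — distribution
= x3 ∧ ¬x3 ∧ ¬x5 ∨ x3 ∧ ¬x3   — distribution
= x3 ∧ (¬x3 ∧ ¬x5 ∨ ¬x3)   — distribution
= x3 ∧ ¬x3   — absorption
= False   — complement

contradiction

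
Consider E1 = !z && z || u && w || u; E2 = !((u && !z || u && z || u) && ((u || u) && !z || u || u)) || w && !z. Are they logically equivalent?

No

E1: !z && z || u && w || u
    = !z && z || u   — absorption
    = u   — complement / identity
E2: !((u && !z || u && z || u) && ((u || u) && !z || u || u)) || w && !z
    = !((u && !z || u && z || u) && (u || u)) || w && !z   — absorption
    = !((u || u) && (u || u)) || w && !z   — distribution
    = !(u || u) || w && !z   — idempotence
    = !u || w && !z   — idempotence
These differ: at u=0, w=0, z=1, E1 = 0 but E2 = 1.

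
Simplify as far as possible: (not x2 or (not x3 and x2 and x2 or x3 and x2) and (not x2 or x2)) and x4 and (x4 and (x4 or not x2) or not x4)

(not x2 or (not x3 and x2 and x2 or x3 and x2) and (not x2 or x2)) and x4 and (x4 and (x4 or not x2) or not x4)
= (not x2 or (not x3 and x2 or x3 and x2) and (not x2 or x2)) and x4 and (x4 and (x4 or not x2) or not x4)   [idempotence]
= (not x2 or not x3 and x2 or x3 and x2) and x4 and (x4 and (x4 or not x2) or not x4)   [complement / identity]
= (not x2 or x2) and x4 and (x4 and (x4 or not x2) or not x4)   [distribution]
= (not x2 or x2) and x4 and (x4 or not x4)   [absorption]
= x4 and (x4 or not x4)   [complement / identity]
= x4   [complement / identity]

x4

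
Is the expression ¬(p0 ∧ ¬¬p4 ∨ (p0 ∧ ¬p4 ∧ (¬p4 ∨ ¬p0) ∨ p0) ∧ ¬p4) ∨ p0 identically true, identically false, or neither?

identically true

¬(p0 ∧ ¬¬p4 ∨ (p0 ∧ ¬p4 ∧ (¬p4 ∨ ¬p0) ∨ p0) ∧ ¬p4) ∨ p0
= ¬(p0 ∧ ¬¬p4 ∨ (p0 ∧ ¬p4 ∨ p0) ∧ ¬p4) ∨ p0   — absorption
= ¬(p0 ∧ ¬¬p4 ∨ p0 ∧ ¬p4) ∨ p0   — absorption
= ¬(p0 ∧ p4 ∨ p0 ∧ ¬p4) ∨ p0   — double negation
= ¬p0 ∨ p0   — distribution
= True   — complement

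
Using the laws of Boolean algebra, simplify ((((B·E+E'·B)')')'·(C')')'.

((((B·E+E'·B)')')'·(C')')'
= ((B·E+E'·B)'·(C')')'   — double negation
= (B'·(C')')'   — distribution
= B+C'   — De Morgan

B+C'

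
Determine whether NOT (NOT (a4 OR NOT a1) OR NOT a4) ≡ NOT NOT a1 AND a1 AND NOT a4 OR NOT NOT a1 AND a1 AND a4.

E1: NOT (NOT (a4 OR NOT a1) OR NOT a4)
    = (a4 OR NOT a1) AND a4   — De Morgan
    = a4   — absorption
E2: NOT NOT a1 AND a1 AND NOT a4 OR NOT NOT a1 AND a1 AND a4
    = NOT NOT a1 AND a1   — distribution
    = a1 AND a1   — double negation
    = a1   — idempotence
These differ: at a1=1, a4=0, E1 = 0 but E2 = 1.

No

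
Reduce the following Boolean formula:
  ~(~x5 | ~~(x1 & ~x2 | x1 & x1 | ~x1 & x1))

x5 & ~x1

~(~x5 | ~~(x1 & ~x2 | x1 & x1 | ~x1 & x1))
= ~(~x5 | ~~(x1 & ~x2 | x1))   [distribution]
= ~(~x5 | ~~x1)   [absorption]
= x5 & ~x1   [De Morgan]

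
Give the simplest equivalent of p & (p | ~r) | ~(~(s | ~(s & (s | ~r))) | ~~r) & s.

p & (p | ~r) | ~(~(s | ~(s & (s | ~r))) | ~~r) & s
= p & (p | ~r) | ~(~(s | ~s) | ~~r) & s   (absorption)
= p | ~(~(s | ~s) | ~~r) & s   (absorption)
= p | (s | ~s) & ~r & s   (De Morgan)
= p | ~r & s   (complement / identity)

p | ~r & s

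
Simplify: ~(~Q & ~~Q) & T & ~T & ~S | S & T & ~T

0

~(~Q & ~~Q) & T & ~T & ~S | S & T & ~T
= (Q | ~Q) & T & ~T & ~S | S & T & ~T   (De Morgan)
= T & ~T & ~S | S & T & ~T   (complement / identity)
= T & ~T   (distribution)
= 0   (complement)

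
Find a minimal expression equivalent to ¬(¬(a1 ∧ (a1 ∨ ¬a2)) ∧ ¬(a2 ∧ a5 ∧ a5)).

a1 ∨ a2 ∧ a5

¬(¬(a1 ∧ (a1 ∨ ¬a2)) ∧ ¬(a2 ∧ a5 ∧ a5))
= a1 ∧ (a1 ∨ ¬a2) ∨ a2 ∧ a5 ∧ a5   (De Morgan)
= a1 ∨ a2 ∧ a5 ∧ a5   (absorption)
= a1 ∨ a2 ∧ a5   (idempotence)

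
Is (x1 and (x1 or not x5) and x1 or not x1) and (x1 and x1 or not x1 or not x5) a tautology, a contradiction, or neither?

tautology

(x1 and (x1 or not x5) and x1 or not x1) and (x1 and x1 or not x1 or not x5)
= (x1 and x1 or not x1) and (x1 and x1 or not x1 or not x5)   [absorption]
= x1 and x1 or not x1   [absorption]
= x1 or not x1   [idempotence]
= True   [complement]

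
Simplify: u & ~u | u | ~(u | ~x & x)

1

u & ~u | u | ~(u | ~x & x)
= u & ~u | u | ~u   (complement / identity)
= u | ~u   (complement / identity)
= 1   (complement)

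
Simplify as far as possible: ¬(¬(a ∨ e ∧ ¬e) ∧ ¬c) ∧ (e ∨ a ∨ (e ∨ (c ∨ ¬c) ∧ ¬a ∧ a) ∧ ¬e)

¬(¬(a ∨ e ∧ ¬e) ∧ ¬c) ∧ (e ∨ a ∨ (e ∨ (c ∨ ¬c) ∧ ¬a ∧ a) ∧ ¬e)
= ¬(¬(a ∨ e ∧ ¬e) ∧ ¬c) ∧ (e ∨ a ∨ (e ∨ ¬a ∧ a) ∧ ¬e)   — complement / identity
= (a ∨ e ∧ ¬e ∨ c) ∧ (e ∨ a ∨ (e ∨ ¬a ∧ a) ∧ ¬e)   — De Morgan
= (a ∨ e ∧ ¬e ∨ c) ∧ (e ∨ a ∨ e ∧ ¬e)   — complement / identity
= c ∧ e ∨ a ∨ e ∧ ¬e   — distribution
= c ∧ e ∨ a   — complement / identity

c ∧ e ∨ a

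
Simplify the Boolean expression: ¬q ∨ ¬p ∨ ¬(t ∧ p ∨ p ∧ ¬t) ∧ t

¬q ∨ ¬p

¬q ∨ ¬p ∨ ¬(t ∧ p ∨ p ∧ ¬t) ∧ t
= ¬q ∨ ¬p ∨ ¬p ∧ t
= ¬q ∨ ¬p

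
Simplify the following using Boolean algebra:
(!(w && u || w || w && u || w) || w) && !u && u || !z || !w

(!(w && u || w || w && u || w) || w) && !u && u || !z || !w
= (!(w && u || w) || w) && !u && u || !z || !w   — idempotence
= (!w || w) && !u && u || !z || !w   — absorption
= !u && u || !z || !w   — complement / identity
= !z || !w   — complement / identity

!z || !w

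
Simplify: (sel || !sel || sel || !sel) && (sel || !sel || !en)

(sel || !sel || sel || !sel) && (sel || !sel || !en)
= (sel || !sel) && !en || sel || !sel   — distribution
= sel || !sel   — absorption
= true   — complement

true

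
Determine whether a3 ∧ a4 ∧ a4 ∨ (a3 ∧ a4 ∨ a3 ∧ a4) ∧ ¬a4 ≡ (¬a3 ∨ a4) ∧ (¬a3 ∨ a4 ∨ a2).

E1: a3 ∧ a4 ∧ a4 ∨ (a3 ∧ a4 ∨ a3 ∧ a4) ∧ ¬a4
    = a3 ∧ a4 ∧ a4 ∨ a3 ∧ a4 ∧ ¬a4   (idempotence)
    = a3 ∧ a4   (distribution)
E2: (¬a3 ∨ a4) ∧ (¬a3 ∨ a4 ∨ a2)
    = ¬a3 ∨ a4   (absorption)
These differ: at a2=0, a3=0, a4=0, E1 = 0 but E2 = 1.

No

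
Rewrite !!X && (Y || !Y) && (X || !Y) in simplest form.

X

!!X && (Y || !Y) && (X || !Y)
= !!X && (X || !Y)   (complement / identity)
= X && (X || !Y)   (double negation)
= X   (absorption)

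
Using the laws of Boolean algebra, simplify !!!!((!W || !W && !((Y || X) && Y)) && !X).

!!!!((!W || !W && !((Y || X) && Y)) && !X)
= !!!!((!W || !W && !Y) && !X)   [absorption]
= !!((!W || !W && !Y) && !X)   [double negation]
= (!W || !W && !Y) && !X   [double negation]
= !W && !X   [absorption]

!W && !X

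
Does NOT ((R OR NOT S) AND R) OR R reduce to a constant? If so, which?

NOT ((R OR NOT S) AND R) OR R
= NOT R OR R   (absorption)
= TRUE   (complement)

yes, True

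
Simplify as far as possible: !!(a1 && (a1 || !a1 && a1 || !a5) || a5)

!!(a1 && (a1 || !a1 && a1 || !a5) || a5)
= a1 && (a1 || !a1 && a1 || !a5) || a5
= a1 && (a1 || !a5) || a5
= a1 || a5

a1 || a5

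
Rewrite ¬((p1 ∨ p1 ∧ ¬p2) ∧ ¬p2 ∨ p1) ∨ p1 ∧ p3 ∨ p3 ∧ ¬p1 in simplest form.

¬p1 ∨ p3

¬((p1 ∨ p1 ∧ ¬p2) ∧ ¬p2 ∨ p1) ∨ p1 ∧ p3 ∨ p3 ∧ ¬p1
= ¬(p1 ∧ ¬p2 ∨ p1) ∨ p1 ∧ p3 ∨ p3 ∧ ¬p1   — absorption
= ¬(p1 ∧ ¬p2 ∨ p1) ∨ p3   — distribution
= ¬p1 ∨ p3   — absorption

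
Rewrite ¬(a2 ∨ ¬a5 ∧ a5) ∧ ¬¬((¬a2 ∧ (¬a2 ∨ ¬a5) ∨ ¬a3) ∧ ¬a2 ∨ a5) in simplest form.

¬(a2 ∨ ¬a5 ∧ a5) ∧ ¬¬((¬a2 ∧ (¬a2 ∨ ¬a5) ∨ ¬a3) ∧ ¬a2 ∨ a5)
= ¬a2 ∧ ¬¬((¬a2 ∧ (¬a2 ∨ ¬a5) ∨ ¬a3) ∧ ¬a2 ∨ a5)   — complement / identity
= ¬a2 ∧ ((¬a2 ∧ (¬a2 ∨ ¬a5) ∨ ¬a3) ∧ ¬a2 ∨ a5)   — double negation
= ¬a2 ∧ ((¬a2 ∨ ¬a3) ∧ ¬a2 ∨ a5)   — absorption
= ¬a2 ∧ (¬a2 ∨ a5)   — absorption
= ¬a2   — absorption

¬a2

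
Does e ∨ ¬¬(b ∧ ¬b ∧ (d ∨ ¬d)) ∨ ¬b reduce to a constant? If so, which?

e ∨ ¬¬(b ∧ ¬b ∧ (d ∨ ¬d)) ∨ ¬b
= e ∨ ¬¬(b ∧ ¬b) ∨ ¬b   [complement / identity]
= e ∨ b ∧ ¬b ∨ ¬b   [double negation]
= e ∨ ¬b   [complement / identity]
This depends on b, e, so it is not a constant.

no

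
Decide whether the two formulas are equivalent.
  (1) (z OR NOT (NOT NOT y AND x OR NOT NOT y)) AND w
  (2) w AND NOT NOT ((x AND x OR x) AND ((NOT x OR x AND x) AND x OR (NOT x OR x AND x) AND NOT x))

E1: (z OR NOT (NOT NOT y AND x OR NOT NOT y)) AND w
    = (z OR NOT NOT NOT y) AND w   (absorption)
    = (z OR NOT y) AND w   (double negation)
E2: w AND NOT NOT ((x AND x OR x) AND ((NOT x OR x AND x) AND x OR (NOT x OR x AND x) AND NOT x))
    = w AND (x AND x OR x) AND ((NOT x OR x AND x) AND x OR (NOT x OR x AND x) AND NOT x)   (double negation)
    = w AND (x AND x OR x) AND (NOT x OR x AND x)   (distribution)
    = w AND (x AND x OR x AND NOT x)   (distribution)
    = w AND x   (distribution)
These differ: at w=1, x=0, y=0, z=1, E1 = 1 but E2 = 0.

No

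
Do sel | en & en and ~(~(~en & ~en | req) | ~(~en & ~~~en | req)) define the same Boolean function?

No

E1: sel | en & en
    = sel | en   [idempotence]
E2: ~(~(~en & ~en | req) | ~(~en & ~~~en | req))
    = ~(~(~en & ~en | req) | ~(~en & ~en | req))   [double negation]
    = ~~(~en & ~en | req)   [idempotence]
    = ~~(~en | req)   [idempotence]
    = ~en | req   [double negation]
These differ: at en=0, req=0, sel=0, E1 = 0 but E2 = 1.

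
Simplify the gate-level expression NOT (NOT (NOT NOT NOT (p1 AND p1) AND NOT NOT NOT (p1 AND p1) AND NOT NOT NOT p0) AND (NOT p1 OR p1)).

NOT (NOT (NOT NOT NOT (p1 AND p1) AND NOT NOT NOT (p1 AND p1) AND NOT NOT NOT p0) AND (NOT p1 OR p1))
= NOT (NOT (NOT NOT NOT (p1 AND p1) AND NOT NOT NOT p0) AND (NOT p1 OR p1))   [idempotence]
= NOT NOT (NOT NOT NOT (p1 AND p1) AND NOT NOT NOT p0)   [complement / identity]
= NOT (NOT NOT (p1 AND p1) OR NOT NOT p0)   [De Morgan]
= NOT (NOT NOT p1 OR NOT NOT p0)   [idempotence]
= NOT p1 AND NOT p0   [De Morgan]

NOT p1 AND NOT p0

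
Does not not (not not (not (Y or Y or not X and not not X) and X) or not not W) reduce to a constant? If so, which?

not not (not not (not (Y or Y or not X and not not X) and X) or not not W)
= not not (not not (not (Y or Y or not X and X) and X) or not not W)
= not not (not not (not (Y or Y) and X) or not not W)
= not (not (not (Y or Y) and X) and not W)
= not (Y or Y) and X or W
= not Y and X or W
This depends on W, X, Y, so it is not a constant.

no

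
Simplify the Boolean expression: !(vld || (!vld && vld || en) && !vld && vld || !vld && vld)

!(vld || (!vld && vld || en) && !vld && vld || !vld && vld)
= !(vld || !vld && vld || !vld && vld)   — absorption
= !(vld || !vld && vld)   — complement / identity
= !vld   — complement / identity

!vld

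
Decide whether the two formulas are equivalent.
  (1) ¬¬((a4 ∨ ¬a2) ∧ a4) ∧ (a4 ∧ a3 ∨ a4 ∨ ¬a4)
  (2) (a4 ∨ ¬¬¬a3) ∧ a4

E1: ¬¬((a4 ∨ ¬a2) ∧ a4) ∧ (a4 ∧ a3 ∨ a4 ∨ ¬a4)
    = ¬¬a4 ∧ (a4 ∧ a3 ∨ a4 ∨ ¬a4)   (absorption)
    = ¬¬a4 ∧ (a4 ∨ ¬a4)   (absorption)
    = a4 ∧ (a4 ∨ ¬a4)   (double negation)
    = a4   (complement / identity)
E2: (a4 ∨ ¬¬¬a3) ∧ a4
    = (a4 ∨ ¬a3) ∧ a4   (double negation)
    = a4   (absorption)
Both reduce to a4, so they are equivalent.

Yes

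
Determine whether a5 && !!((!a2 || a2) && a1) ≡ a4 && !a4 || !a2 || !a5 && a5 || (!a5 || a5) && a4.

No

E1: a5 && !!((!a2 || a2) && a1)
    = a5 && (!a2 || a2) && a1
    = a5 && a1
E2: a4 && !a4 || !a2 || !a5 && a5 || (!a5 || a5) && a4
    = a4 && !a4 || !a2 || (!a5 || a5) && a4
    = !a2 || (!a5 || a5) && a4
    = !a2 || a4
These differ: at a1=0, a2=0, a4=1, a5=0, E1 = 0 but E2 = 1.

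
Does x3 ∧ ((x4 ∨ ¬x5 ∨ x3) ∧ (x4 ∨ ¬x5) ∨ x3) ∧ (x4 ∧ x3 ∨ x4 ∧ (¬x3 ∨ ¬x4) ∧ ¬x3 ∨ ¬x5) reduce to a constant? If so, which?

no

x3 ∧ ((x4 ∨ ¬x5 ∨ x3) ∧ (x4 ∨ ¬x5) ∨ x3) ∧ (x4 ∧ x3 ∨ x4 ∧ (¬x3 ∨ ¬x4) ∧ ¬x3 ∨ ¬x5)
= x3 ∧ ((x4 ∨ ¬x5 ∨ x3) ∧ (x4 ∨ ¬x5) ∨ x3) ∧ (x4 ∧ x3 ∨ x4 ∧ ¬x3 ∨ ¬x5)   [absorption]
= x3 ∧ ((x4 ∨ ¬x5 ∨ x3) ∧ (x4 ∨ ¬x5) ∨ x3) ∧ (x4 ∨ ¬x5)   [distribution]
= x3 ∧ (x4 ∨ ¬x5 ∨ x3) ∧ (x4 ∨ ¬x5)   [absorption]
= x3 ∧ (x4 ∨ ¬x5)   [absorption]
This depends on x3, x4, x5, so it is not a constant.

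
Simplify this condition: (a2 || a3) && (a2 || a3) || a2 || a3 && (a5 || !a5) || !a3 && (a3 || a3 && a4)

a2 || a3

(a2 || a3) && (a2 || a3) || a2 || a3 && (a5 || !a5) || !a3 && (a3 || a3 && a4)
= (a2 || a3) && (a2 || a3) || a2 || a3 && (a5 || !a5) || !a3 && a3
= a2 || a3 || a2 || a3 && (a5 || !a5) || !a3 && a3
= a2 || a3 || a2 || a3 && (a5 || !a5)
= a2 || a3 || a2 || a3
= a2 || a3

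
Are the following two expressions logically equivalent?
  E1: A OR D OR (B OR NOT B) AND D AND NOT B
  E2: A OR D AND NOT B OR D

E1: A OR D OR (B OR NOT B) AND D AND NOT B
    = A OR D OR D AND NOT B   (complement / identity)
    = A OR D   (absorption)
E2: A OR D AND NOT B OR D
    = A OR D   (absorption)
Both reduce to A OR D, so they are equivalent.

Yes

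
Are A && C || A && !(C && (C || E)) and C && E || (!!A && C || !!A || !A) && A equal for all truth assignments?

E1: A && C || A && !(C && (C || E))
    = A && C || A && !C   (absorption)
    = A   (distribution)
E2: C && E || (!!A && C || !!A || !A) && A
    = C && E || (!!A || !A) && A   (absorption)
    = C && E || (A || !A) && A   (double negation)
    = C && E || A   (complement / identity)
These differ: at A=0, C=1, E=1, E1 = 0 but E2 = 1.

No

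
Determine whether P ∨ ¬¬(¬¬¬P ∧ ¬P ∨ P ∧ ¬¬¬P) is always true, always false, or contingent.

P ∨ ¬¬(¬¬¬P ∧ ¬P ∨ P ∧ ¬¬¬P)
= P ∨ ¬¬¬¬¬P   (distribution)
= P ∨ ¬¬¬P   (double negation)
= P ∨ ¬P   (double negation)
= True   (complement)

always true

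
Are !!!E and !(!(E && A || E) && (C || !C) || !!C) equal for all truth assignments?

E1: !!!E
    = !E   — double negation
E2: !(!(E && A || E) && (C || !C) || !!C)
    = !(!(E && A || E) || !!C)   — complement / identity
    = (E && A || E) && !C   — De Morgan
    = E && !C   — absorption
These differ: at A=1, C=0, E=0, E1 = 1 but E2 = 0.

No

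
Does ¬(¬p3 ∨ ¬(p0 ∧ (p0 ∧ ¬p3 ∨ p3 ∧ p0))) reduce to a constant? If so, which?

no

¬(¬p3 ∨ ¬(p0 ∧ (p0 ∧ ¬p3 ∨ p3 ∧ p0)))
= p3 ∧ p0 ∧ (p0 ∧ ¬p3 ∨ p3 ∧ p0)   — De Morgan
= p3 ∧ p0 ∧ (¬p3 ∨ p3) ∧ p0   — distribution
= p3 ∧ p0 ∧ p0   — complement / identity
= p3 ∧ p0   — idempotence
This depends on p0, p3, so it is not a constant.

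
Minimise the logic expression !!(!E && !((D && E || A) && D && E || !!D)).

!!(!E && !((D && E || A) && D && E || !!D))
= !!(!E && !((D && E || A) && D && E || D))   [double negation]
= !!(!E && !(D && E || D))   [absorption]
= !!(!E && !D)   [absorption]
= !E && !D   [double negation]

!E && !D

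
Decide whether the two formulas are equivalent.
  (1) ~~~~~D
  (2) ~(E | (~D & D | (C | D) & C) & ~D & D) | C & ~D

E1: ~~~~~D
    = ~~~D   (double negation)
    = ~D   (double negation)
E2: ~(E | (~D & D | (C | D) & C) & ~D & D) | C & ~D
    = ~(E | (~D & D | C) & ~D & D) | C & ~D   (absorption)
    = ~(E | ~D & D) | C & ~D   (absorption)
    = ~E | C & ~D   (complement / identity)
These differ: at C=1, D=1, E=0, E1 = 0 but E2 = 1.

No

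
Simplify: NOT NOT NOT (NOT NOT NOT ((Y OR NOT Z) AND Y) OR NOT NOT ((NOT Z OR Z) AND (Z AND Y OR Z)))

NOT NOT NOT (NOT NOT NOT ((Y OR NOT Z) AND Y) OR NOT NOT ((NOT Z OR Z) AND (Z AND Y OR Z)))
= NOT (NOT NOT NOT ((Y OR NOT Z) AND Y) OR NOT NOT ((NOT Z OR Z) AND (Z AND Y OR Z)))   [double negation]
= NOT (NOT NOT NOT Y OR NOT NOT ((NOT Z OR Z) AND (Z AND Y OR Z)))   [absorption]
= NOT (NOT Y OR NOT NOT ((NOT Z OR Z) AND (Z AND Y OR Z)))   [double negation]
= Y AND NOT ((NOT Z OR Z) AND (Z AND Y OR Z))   [De Morgan]
= Y AND NOT ((NOT Z OR Z) AND Z)   [absorption]
= Y AND NOT Z   [complement / identity]

Y AND NOT Z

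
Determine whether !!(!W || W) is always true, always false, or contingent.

!!(!W || W)
= !W || W
= true

always true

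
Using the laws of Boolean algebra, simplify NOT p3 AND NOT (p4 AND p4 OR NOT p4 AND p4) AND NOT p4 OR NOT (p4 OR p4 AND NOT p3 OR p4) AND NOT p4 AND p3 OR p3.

NOT p3 AND NOT (p4 AND p4 OR NOT p4 AND p4) AND NOT p4 OR NOT (p4 OR p4 AND NOT p3 OR p4) AND NOT p4 AND p3 OR p3
= NOT p3 AND NOT p4 AND NOT p4 OR NOT (p4 OR p4 AND NOT p3 OR p4) AND NOT p4 AND p3 OR p3
= NOT p3 AND NOT p4 AND NOT p4 OR NOT (p4 OR p4) AND NOT p4 AND p3 OR p3
= NOT p3 AND NOT p4 AND NOT p4 OR NOT p4 AND NOT p4 AND p3 OR p3
= NOT p4 AND NOT p4 OR p3
= NOT p4 OR p3

NOT p4 OR p3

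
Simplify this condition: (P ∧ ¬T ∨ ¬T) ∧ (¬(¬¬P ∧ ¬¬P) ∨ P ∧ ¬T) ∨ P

(P ∧ ¬T ∨ ¬T) ∧ (¬(¬¬P ∧ ¬¬P) ∨ P ∧ ¬T) ∨ P
= P ∧ ¬T ∨ ¬T ∧ ¬(¬¬P ∧ ¬¬P) ∨ P   [distribution]
= P ∧ ¬T ∨ ¬T ∧ ¬¬¬P ∨ P   [idempotence]
= P ∧ ¬T ∨ ¬T ∧ ¬P ∨ P   [double negation]
= ¬T ∨ P   [distribution]

¬T ∨ P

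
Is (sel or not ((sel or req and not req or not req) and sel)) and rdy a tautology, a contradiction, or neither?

neither

(sel or not ((sel or req and not req or not req) and sel)) and rdy
= (sel or not ((sel or not req) and sel)) and rdy   [complement / identity]
= (sel or not sel) and rdy   [absorption]
= rdy   [complement / identity]
This depends on rdy, so it is not a constant.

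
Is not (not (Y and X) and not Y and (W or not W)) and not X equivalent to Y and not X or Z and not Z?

E1: not (not (Y and X) and not Y and (W or not W)) and not X
    = not (not (Y and X) and not Y) and not X
    = (Y and X or Y) and not X
    = Y and not X
E2: Y and not X or Z and not Z
    = Y and not X
Both reduce to Y and not X, so they are equivalent.

Yes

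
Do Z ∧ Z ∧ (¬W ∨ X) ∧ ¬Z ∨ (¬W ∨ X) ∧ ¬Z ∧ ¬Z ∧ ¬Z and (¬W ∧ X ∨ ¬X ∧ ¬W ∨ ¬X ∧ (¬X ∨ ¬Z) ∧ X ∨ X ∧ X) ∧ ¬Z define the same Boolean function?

Yes

E1: Z ∧ Z ∧ (¬W ∨ X) ∧ ¬Z ∨ (¬W ∨ X) ∧ ¬Z ∧ ¬Z ∧ ¬Z
    = Z ∧ (¬W ∨ X) ∧ ¬Z ∨ (¬W ∨ X) ∧ ¬Z ∧ ¬Z ∧ ¬Z
    = Z ∧ (¬W ∨ X) ∧ ¬Z ∨ (¬W ∨ X) ∧ ¬Z ∧ ¬Z
    = (¬W ∨ X) ∧ ¬Z
E2: (¬W ∧ X ∨ ¬X ∧ ¬W ∨ ¬X ∧ (¬X ∨ ¬Z) ∧ X ∨ X ∧ X) ∧ ¬Z
    = (¬W ∧ X ∨ ¬X ∧ ¬W ∨ ¬X ∧ X ∨ X ∧ X) ∧ ¬Z
    = (¬W ∨ ¬X ∧ X ∨ X ∧ X) ∧ ¬Z
    = (¬W ∨ X) ∧ ¬Z
Both reduce to (¬W ∨ X) ∧ ¬Z, so they are equivalent.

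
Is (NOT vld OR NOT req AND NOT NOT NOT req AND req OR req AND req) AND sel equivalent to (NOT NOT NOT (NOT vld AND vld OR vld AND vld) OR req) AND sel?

Yes

E1: (NOT vld OR NOT req AND NOT NOT NOT req AND req OR req AND req) AND sel
    = (NOT vld OR NOT req AND NOT req AND req OR req AND req) AND sel   (double negation)
    = (NOT vld OR NOT req AND req OR req AND req) AND sel   (idempotence)
    = (NOT vld OR req) AND sel   (distribution)
E2: (NOT NOT NOT (NOT vld AND vld OR vld AND vld) OR req) AND sel
    = (NOT (NOT vld AND vld OR vld AND vld) OR req) AND sel   (double negation)
    = (NOT vld OR req) AND sel   (distribution)
Both reduce to (NOT vld OR req) AND sel, so they are equivalent.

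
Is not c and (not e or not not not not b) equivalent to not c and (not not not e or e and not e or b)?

E1: not c and (not e or not not not not b)
    = not c and (not e or not not b)
    = not c and (not e or b)
E2: not c and (not not not e or e and not e or b)
    = not c and (not not not e or b)
    = not c and (not e or b)
Both reduce to not c and (not e or b), so they are equivalent.

Yes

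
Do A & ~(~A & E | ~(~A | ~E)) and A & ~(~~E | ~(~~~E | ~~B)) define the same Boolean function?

E1: A & ~(~A & E | ~(~A | ~E))
    = A & ~(~A & E | A & E)   [De Morgan]
    = A & ~E   [distribution]
E2: A & ~(~~E | ~(~~~E | ~~B))
    = A & ~(~~E | ~~E & ~B)   [De Morgan]
    = A & ~~~E   [absorption]
    = A & ~E   [double negation]
Both reduce to A & ~E, so they are equivalent.

Yes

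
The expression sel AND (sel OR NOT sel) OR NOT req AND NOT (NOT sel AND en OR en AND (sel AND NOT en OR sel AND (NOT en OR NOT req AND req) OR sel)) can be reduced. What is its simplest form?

sel OR NOT req AND NOT en

sel AND (sel OR NOT sel) OR NOT req AND NOT (NOT sel AND en OR en AND (sel AND NOT en OR sel AND (NOT en OR NOT req AND req) OR sel))
= sel OR NOT req AND NOT (NOT sel AND en OR en AND (sel AND NOT en OR sel AND (NOT en OR NOT req AND req) OR sel))   (complement / identity)
= sel OR NOT req AND NOT (NOT sel AND en OR en AND (sel AND NOT en OR sel AND NOT en OR sel))   (complement / identity)
= sel OR NOT req AND NOT (NOT sel AND en OR en AND (sel AND NOT en OR sel))   (idempotence)
= sel OR NOT req AND NOT (NOT sel AND en OR en AND sel)   (absorption)
= sel OR NOT req AND NOT en   (distribution)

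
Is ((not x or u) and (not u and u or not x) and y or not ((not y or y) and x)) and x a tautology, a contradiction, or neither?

((not x or u) and (not u and u or not x) and y or not ((not y or y) and x)) and x
= ((not x or u) and not x and y or not ((not y or y) and x)) and x
= (not x and y or not ((not y or y) and x)) and x
= (not x and y or not x) and x
= not x and x
= False

contradiction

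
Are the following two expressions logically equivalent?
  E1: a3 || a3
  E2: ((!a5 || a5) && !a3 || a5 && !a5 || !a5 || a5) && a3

Yes

E1: a3 || a3
    = a3   (idempotence)
E2: ((!a5 || a5) && !a3 || a5 && !a5 || !a5 || a5) && a3
    = ((!a5 || a5) && !a3 || !a5 || a5) && a3   (complement / identity)
    = (!a5 || a5) && a3   (absorption)
    = a3   (complement / identity)
Both reduce to a3, so they are equivalent.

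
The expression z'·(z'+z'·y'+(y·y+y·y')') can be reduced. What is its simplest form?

z'

z'·(z'+z'·y'+(y·y+y·y')')
= z'·(z'+z'·y'+y')   (distribution)
= z'·(z'+y')   (absorption)
= z'   (absorption)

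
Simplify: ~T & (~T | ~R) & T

0

~T & (~T | ~R) & T
= ~T & T
= 0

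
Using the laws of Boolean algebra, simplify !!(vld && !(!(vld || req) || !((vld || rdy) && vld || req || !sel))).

vld

!!(vld && !(!(vld || req) || !((vld || rdy) && vld || req || !sel)))
= vld && !(!(vld || req) || !((vld || rdy) && vld || req || !sel))   [double negation]
= vld && !(!(vld || req) || !(vld || req || !sel))   [absorption]
= vld && (vld || req) && (vld || req || !sel)   [De Morgan]
= vld && (vld || req)   [absorption]
= vld   [absorption]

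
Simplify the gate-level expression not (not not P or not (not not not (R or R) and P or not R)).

not P and not R

not (not not P or not (not not not (R or R) and P or not R))
= not P and (not not not (R or R) and P or not R)
= not P and (not (R or R) and P or not R)
= not P and (not R and P or not R)
= not P and not R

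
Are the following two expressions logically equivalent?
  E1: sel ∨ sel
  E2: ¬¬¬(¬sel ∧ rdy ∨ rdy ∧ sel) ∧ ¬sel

No

E1: sel ∨ sel
    = sel   [idempotence]
E2: ¬¬¬(¬sel ∧ rdy ∨ rdy ∧ sel) ∧ ¬sel
    = ¬(¬sel ∧ rdy ∨ rdy ∧ sel) ∧ ¬sel   [double negation]
    = ¬rdy ∧ ¬sel   [distribution]
These differ: at rdy=0, sel=1, E1 = 1 but E2 = 0.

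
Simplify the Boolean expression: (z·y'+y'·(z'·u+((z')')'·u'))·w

y'·w

(z·y'+y'·(z'·u+((z')')'·u'))·w
= (z·y'+y'·(z'·u+z'·u'))·w   [double negation]
= (z·y'+y'·z')·w   [distribution]
= y'·w   [distribution]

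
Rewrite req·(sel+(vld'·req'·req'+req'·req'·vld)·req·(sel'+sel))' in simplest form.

req·(sel+(vld'·req'·req'+req'·req'·vld)·req·(sel'+sel))'
= req·(sel+req'·req'·req·(sel'+sel))'   (distribution)
= req·(sel+req'·req·(sel'+sel))'   (idempotence)
= req·(sel+req'·req)'   (complement / identity)
= req·sel'   (complement / identity)

req·sel'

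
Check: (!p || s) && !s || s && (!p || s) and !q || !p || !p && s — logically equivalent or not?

E1: (!p || s) && !s || s && (!p || s)
    = !p || s   [distribution]
E2: !q || !p || !p && s
    = !q || !p   [absorption]
These differ: at p=1, q=0, s=0, E1 = 0 but E2 = 1.

No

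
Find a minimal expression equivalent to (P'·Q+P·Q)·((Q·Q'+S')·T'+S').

(P'·Q+P·Q)·((Q·Q'+S')·T'+S')
= (P'·Q+P·Q)·(S'·T'+S')   [complement / identity]
= Q·(S'·T'+S')   [distribution]
= Q·S'   [absorption]

Q·S'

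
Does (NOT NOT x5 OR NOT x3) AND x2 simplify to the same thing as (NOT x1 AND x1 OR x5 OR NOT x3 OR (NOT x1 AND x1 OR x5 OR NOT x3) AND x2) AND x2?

E1: (NOT NOT x5 OR NOT x3) AND x2
    = (x5 OR NOT x3) AND x2   — double negation
E2: (NOT x1 AND x1 OR x5 OR NOT x3 OR (NOT x1 AND x1 OR x5 OR NOT x3) AND x2) AND x2
    = (NOT x1 AND x1 OR x5 OR NOT x3) AND x2   — absorption
    = (x5 OR NOT x3) AND x2   — complement / identity
Both reduce to (x5 OR NOT x3) AND x2, so they are equivalent.

Yes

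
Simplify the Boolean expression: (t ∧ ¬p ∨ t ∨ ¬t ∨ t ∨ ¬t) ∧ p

p

(t ∧ ¬p ∨ t ∨ ¬t ∨ t ∨ ¬t) ∧ p
= (t ∨ ¬t ∨ t ∨ ¬t) ∧ p   (absorption)
= (t ∨ ¬t) ∧ p   (idempotence)
= p   (complement / identity)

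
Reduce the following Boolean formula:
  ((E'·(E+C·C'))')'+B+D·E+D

((E'·(E+C·C'))')'+B+D·E+D
= ((E'·(E+C·C'))')'+B+D   — absorption
= ((E'·E)')'+B+D   — complement / identity
= E'·E+B+D   — double negation
= B+D   — complement / identity

B+D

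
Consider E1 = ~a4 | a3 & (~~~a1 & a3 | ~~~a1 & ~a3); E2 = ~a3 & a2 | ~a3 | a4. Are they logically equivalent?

E1: ~a4 | a3 & (~~~a1 & a3 | ~~~a1 & ~a3)
    = ~a4 | a3 & ~~~a1
    = ~a4 | a3 & ~a1
E2: ~a3 & a2 | ~a3 | a4
    = ~a3 | a4
These differ: at a1=0, a2=1, a3=0, a4=1, E1 = 0 but E2 = 1.

No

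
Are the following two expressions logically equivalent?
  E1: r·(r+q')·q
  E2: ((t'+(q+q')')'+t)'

E1: r·(r+q')·q
    = r·q   — absorption
E2: ((t'+(q+q')')'+t)'
    = (t·(q+q')+t)'   — De Morgan
    = (t+t)'   — complement / identity
    = t'   — idempotence
These differ: at q=0, r=1, t=0, E1 = 0 but E2 = 1.

No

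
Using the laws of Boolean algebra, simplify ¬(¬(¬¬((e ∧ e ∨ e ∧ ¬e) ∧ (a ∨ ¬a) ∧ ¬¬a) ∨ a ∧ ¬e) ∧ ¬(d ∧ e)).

a ∨ d ∧ e

¬(¬(¬¬((e ∧ e ∨ e ∧ ¬e) ∧ (a ∨ ¬a) ∧ ¬¬a) ∨ a ∧ ¬e) ∧ ¬(d ∧ e))
= ¬(¬((e ∧ e ∨ e ∧ ¬e) ∧ (a ∨ ¬a) ∧ ¬¬a ∨ a ∧ ¬e) ∧ ¬(d ∧ e))
= ¬(¬((e ∧ e ∨ e ∧ ¬e) ∧ (a ∨ ¬a) ∧ a ∨ a ∧ ¬e) ∧ ¬(d ∧ e))
= ¬(¬((e ∧ e ∨ e ∧ ¬e) ∧ a ∨ a ∧ ¬e) ∧ ¬(d ∧ e))
= ¬(¬(e ∧ a ∨ a ∧ ¬e) ∧ ¬(d ∧ e))
= e ∧ a ∨ a ∧ ¬e ∨ d ∧ e
= a ∨ d ∧ e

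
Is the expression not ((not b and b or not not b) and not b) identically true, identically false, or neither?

identically true

not ((not b and b or not not b) and not b)
= not (not not b and not b)   [complement / identity]
= not b or b   [De Morgan]
= True   [complement]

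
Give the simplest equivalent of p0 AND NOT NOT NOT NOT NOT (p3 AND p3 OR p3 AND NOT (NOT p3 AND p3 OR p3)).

p0 AND NOT NOT NOT NOT NOT (p3 AND p3 OR p3 AND NOT (NOT p3 AND p3 OR p3))
= p0 AND NOT NOT NOT (p3 AND p3 OR p3 AND NOT (NOT p3 AND p3 OR p3))   (double negation)
= p0 AND NOT NOT NOT (p3 AND p3 OR p3 AND NOT p3)   (complement / identity)
= p0 AND NOT (p3 AND p3 OR p3 AND NOT p3)   (double negation)
= p0 AND NOT p3   (distribution)

p0 AND NOT p3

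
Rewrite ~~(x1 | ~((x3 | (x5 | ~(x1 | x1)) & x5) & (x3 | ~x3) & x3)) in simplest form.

x1 | ~x3

~~(x1 | ~((x3 | (x5 | ~(x1 | x1)) & x5) & (x3 | ~x3) & x3))
= ~~(x1 | ~((x3 | (x5 | ~x1) & x5) & (x3 | ~x3) & x3))
= ~~(x1 | ~((x3 | (x5 | ~x1) & x5) & x3))
= ~~(x1 | ~((x3 | x5) & x3))
= x1 | ~((x3 | x5) & x3)
= x1 | ~x3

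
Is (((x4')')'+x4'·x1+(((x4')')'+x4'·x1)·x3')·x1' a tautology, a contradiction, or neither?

neither

(((x4')')'+x4'·x1+(((x4')')'+x4'·x1)·x3')·x1'
= (((x4')')'+x4'·x1)·x1'   (absorption)
= (x4'+x4'·x1)·x1'   (double negation)
= x4'·x1'   (absorption)
This depends on x1, x4, so it is not a constant.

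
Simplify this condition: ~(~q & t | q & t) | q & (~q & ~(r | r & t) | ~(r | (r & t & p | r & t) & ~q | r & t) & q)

~t | q & ~r

~(~q & t | q & t) | q & (~q & ~(r | r & t) | ~(r | (r & t & p | r & t) & ~q | r & t) & q)
= ~(~q & t | q & t) | q & (~q & ~(r | r & t) | ~(r | r & t & ~q | r & t) & q)   [absorption]
= ~t | q & (~q & ~(r | r & t) | ~(r | r & t & ~q | r & t) & q)   [distribution]
= ~t | q & (~q & ~(r | r & t) | ~(r | r & t) & q)   [absorption]
= ~t | q & ~(r | r & t)   [distribution]
= ~t | q & ~r   [absorption]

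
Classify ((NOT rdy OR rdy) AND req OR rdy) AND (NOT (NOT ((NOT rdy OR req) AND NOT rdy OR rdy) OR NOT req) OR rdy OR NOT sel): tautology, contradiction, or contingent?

((NOT rdy OR rdy) AND req OR rdy) AND (NOT (NOT ((NOT rdy OR req) AND NOT rdy OR rdy) OR NOT req) OR rdy OR NOT sel)
= ((NOT rdy OR rdy) AND req OR rdy) AND (NOT (NOT (NOT rdy OR rdy) OR NOT req) OR rdy OR NOT sel)
= ((NOT rdy OR rdy) AND req OR rdy) AND ((NOT rdy OR rdy) AND req OR rdy OR NOT sel)
= (NOT rdy OR rdy) AND req OR rdy
= req OR rdy
This depends on rdy, req, so it is not a constant.

contingent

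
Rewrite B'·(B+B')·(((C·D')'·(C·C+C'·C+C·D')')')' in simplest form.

B'·(B+B')·(((C·D')'·(C·C+C'·C+C·D')')')'
= B'·(B+B')·(((C·D')'·(C+C·D')')')'   — distribution
= B'·(((C·D')'·(C+C·D')')')'   — complement / identity
= B'·(((C·D')'·C')')'   — absorption
= B'·(C·D'+C)'   — De Morgan
= B'·C'   — absorption

B'·C'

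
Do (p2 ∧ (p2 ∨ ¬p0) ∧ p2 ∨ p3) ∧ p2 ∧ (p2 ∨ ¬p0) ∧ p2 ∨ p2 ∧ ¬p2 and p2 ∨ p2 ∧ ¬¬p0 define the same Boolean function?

E1: (p2 ∧ (p2 ∨ ¬p0) ∧ p2 ∨ p3) ∧ p2 ∧ (p2 ∨ ¬p0) ∧ p2 ∨ p2 ∧ ¬p2
    = p2 ∧ (p2 ∨ ¬p0) ∧ p2 ∨ p2 ∧ ¬p2
    = p2 ∧ p2 ∨ p2 ∧ ¬p2
    = p2
E2: p2 ∨ p2 ∧ ¬¬p0
    = p2 ∨ p2 ∧ p0
    = p2
Both reduce to p2, so they are equivalent.

Yes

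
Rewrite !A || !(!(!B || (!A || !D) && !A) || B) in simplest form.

!A || !B

!A || !(!(!B || (!A || !D) && !A) || B)
= !A || !(!(!B || !A) || B)   — absorption
= !A || !(B && A || B)   — De Morgan
= !A || !B   — absorption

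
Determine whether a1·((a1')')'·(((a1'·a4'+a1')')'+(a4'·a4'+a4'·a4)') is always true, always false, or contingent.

a1·((a1')')'·(((a1'·a4'+a1')')'+(a4'·a4'+a4'·a4)')
= a1·((a1')')'·(((a1'·a4'+a1')')'+(a4')')
= a1·((a1')')'·(((a1'·a4'+a1')')'+a4)
= a1·((a1')')'·(((a1')')'+a4)
= a1·((a1')')'
= a1·a1'
= 0

always false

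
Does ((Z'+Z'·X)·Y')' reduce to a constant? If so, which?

no

((Z'+Z'·X)·Y')'
= (Z'·Y')'   — absorption
= Z+Y   — De Morgan
This depends on Y, Z, so it is not a constant.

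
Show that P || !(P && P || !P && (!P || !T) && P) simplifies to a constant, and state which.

true

P || !(P && P || !P && (!P || !T) && P)
= P || !(P && P || !P && P)   [absorption]
= P || !P   [distribution]
= true   [complement]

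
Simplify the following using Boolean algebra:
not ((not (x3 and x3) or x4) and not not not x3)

x3

not ((not (x3 and x3) or x4) and not not not x3)
= not ((not (x3 and x3) or x4) and not x3)   — double negation
= not ((not x3 or x4) and not x3)   — idempotence
= not not x3   — absorption
= x3   — double negation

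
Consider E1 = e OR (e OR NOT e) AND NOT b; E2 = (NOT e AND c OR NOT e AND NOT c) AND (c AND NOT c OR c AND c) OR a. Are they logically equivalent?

No

E1: e OR (e OR NOT e) AND NOT b
    = e OR NOT b   [complement / identity]
E2: (NOT e AND c OR NOT e AND NOT c) AND (c AND NOT c OR c AND c) OR a
    = (NOT e AND c OR NOT e AND NOT c) AND c OR a   [distribution]
    = NOT e AND c OR a   [distribution]
These differ: at a=0, b=1, c=0, e=1, E1 = 1 but E2 = 0.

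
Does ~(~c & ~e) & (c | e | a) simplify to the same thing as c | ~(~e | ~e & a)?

Yes

E1: ~(~c & ~e) & (c | e | a)
    = (c | e) & (c | e | a)
    = c | e
E2: c | ~(~e | ~e & a)
    = c | ~~e
    = c | e
Both reduce to c | e, so they are equivalent.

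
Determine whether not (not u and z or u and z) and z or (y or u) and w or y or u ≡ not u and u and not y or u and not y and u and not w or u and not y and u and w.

E1: not (not u and z or u and z) and z or (y or u) and w or y or u
    = not z and z or (y or u) and w or y or u   (distribution)
    = (y or u) and w or y or u   (complement / identity)
    = y or u   (absorption)
E2: not u and u and not y or u and not y and u and not w or u and not y and u and w
    = not u and u and not y or u and not y and u   (distribution)
    = u and not y   (distribution)
These differ: at u=1, w=0, y=1, z=0, E1 = 1 but E2 = 0.

No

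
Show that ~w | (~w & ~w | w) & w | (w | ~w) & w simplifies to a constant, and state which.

~w | (~w & ~w | w) & w | (w | ~w) & w
= ~w | (~w & ~w | w) & w | w   [complement / identity]
= ~w | (~w | w) & w | w   [idempotence]
= ~w | w | w   [complement / identity]
= ~w | w   [idempotence]
= 1   [complement]

1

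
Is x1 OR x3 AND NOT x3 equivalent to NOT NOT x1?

E1: x1 OR x3 AND NOT x3
    = x1   — complement / identity
E2: NOT NOT x1
    = x1   — double negation
Both reduce to x1, so they are equivalent.

Yes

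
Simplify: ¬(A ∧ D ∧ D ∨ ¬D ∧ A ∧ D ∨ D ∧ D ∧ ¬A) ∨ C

¬(A ∧ D ∧ D ∨ ¬D ∧ A ∧ D ∨ D ∧ D ∧ ¬A) ∨ C
= ¬(A ∧ D ∧ D ∨ ¬D ∧ A ∧ D ∨ D ∧ ¬A) ∨ C   (idempotence)
= ¬(A ∧ D ∨ D ∧ ¬A) ∨ C   (distribution)
= ¬D ∨ C   (distribution)

¬D ∨ C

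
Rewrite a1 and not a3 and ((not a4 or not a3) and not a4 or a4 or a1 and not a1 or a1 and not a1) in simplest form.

a1 and not a3

a1 and not a3 and ((not a4 or not a3) and not a4 or a4 or a1 and not a1 or a1 and not a1)
= a1 and not a3 and ((not a4 or not a3) and not a4 or a4 or a1 and not a1)   [complement / identity]
= a1 and not a3 and (not a4 or a4 or a1 and not a1)   [absorption]
= a1 and not a3 and (not a4 or a4)   [complement / identity]
= a1 and not a3   [complement / identity]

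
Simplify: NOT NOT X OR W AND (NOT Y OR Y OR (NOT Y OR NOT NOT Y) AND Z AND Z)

X OR W

NOT NOT X OR W AND (NOT Y OR Y OR (NOT Y OR NOT NOT Y) AND Z AND Z)
= NOT NOT X OR W AND (NOT Y OR Y OR (NOT Y OR NOT NOT Y) AND Z)   [idempotence]
= NOT NOT X OR W AND (NOT Y OR Y OR (NOT Y OR Y) AND Z)   [double negation]
= NOT NOT X OR W AND (NOT Y OR Y)   [absorption]
= NOT NOT X OR W   [complement / identity]
= X OR W   [double negation]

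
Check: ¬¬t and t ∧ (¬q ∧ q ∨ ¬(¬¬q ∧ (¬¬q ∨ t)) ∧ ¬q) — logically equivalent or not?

E1: ¬¬t
    = t
E2: t ∧ (¬q ∧ q ∨ ¬(¬¬q ∧ (¬¬q ∨ t)) ∧ ¬q)
    = t ∧ (¬q ∧ q ∨ ¬¬¬q ∧ ¬q)
    = t ∧ (¬q ∧ q ∨ ¬q ∧ ¬q)
    = t ∧ ¬q
These differ: at q=1, t=1, E1 = 1 but E2 = 0.

No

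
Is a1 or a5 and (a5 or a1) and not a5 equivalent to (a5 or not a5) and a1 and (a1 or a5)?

E1: a1 or a5 and (a5 or a1) and not a5
    = a1 or a5 and not a5
    = a1
E2: (a5 or not a5) and a1 and (a1 or a5)
    = (a5 or not a5) and a1
    = a1
Both reduce to a1, so they are equivalent.

Yes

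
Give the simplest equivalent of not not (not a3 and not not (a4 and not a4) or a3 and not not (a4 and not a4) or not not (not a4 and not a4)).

not a4

not not (not a3 and not not (a4 and not a4) or a3 and not not (a4 and not a4) or not not (not a4 and not a4))
= not not (not not (a4 and not a4) or not not (not a4 and not a4))   (distribution)
= not (not (a4 and not a4) and not (not a4 and not a4))   (De Morgan)
= a4 and not a4 or not a4 and not a4   (De Morgan)
= not a4   (distribution)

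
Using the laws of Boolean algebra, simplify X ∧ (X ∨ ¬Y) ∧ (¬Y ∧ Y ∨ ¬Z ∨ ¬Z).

X ∧ ¬Z

X ∧ (X ∨ ¬Y) ∧ (¬Y ∧ Y ∨ ¬Z ∨ ¬Z)
= X ∧ (X ∨ ¬Y) ∧ (¬Y ∧ Y ∨ ¬Z)   (idempotence)
= X ∧ (¬Y ∧ Y ∨ ¬Z)   (absorption)
= X ∧ ¬Z   (complement / identity)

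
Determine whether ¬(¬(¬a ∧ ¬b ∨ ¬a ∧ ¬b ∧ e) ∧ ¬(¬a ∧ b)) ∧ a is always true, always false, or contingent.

¬(¬(¬a ∧ ¬b ∨ ¬a ∧ ¬b ∧ e) ∧ ¬(¬a ∧ b)) ∧ a
= (¬a ∧ ¬b ∨ ¬a ∧ ¬b ∧ e ∨ ¬a ∧ b) ∧ a   [De Morgan]
= (¬a ∧ ¬b ∨ ¬a ∧ b) ∧ a   [absorption]
= ¬a ∧ a   [distribution]
= False   [complement]

always false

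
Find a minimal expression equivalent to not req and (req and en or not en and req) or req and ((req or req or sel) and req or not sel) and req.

req

not req and (req and en or not en and req) or req and ((req or req or sel) and req or not sel) and req
= not req and (req and en or not en and req) or req and ((req or sel) and req or not sel) and req   — idempotence
= not req and (req and en or not en and req) or req and (req or not sel) and req   — absorption
= not req and (req and en or not en and req) or req and req   — absorption
= not req and req or req and req   — distribution
= req   — distribution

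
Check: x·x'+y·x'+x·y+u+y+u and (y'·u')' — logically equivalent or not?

Yes

E1: x·x'+y·x'+x·y+u+y+u
    = x·x'+y+u+y+u   [distribution]
    = y+u+y+u   [complement / identity]
    = y+u   [idempotence]
E2: (y'·u')'
    = y+u   [De Morgan]
Both reduce to y+u, so they are equivalent.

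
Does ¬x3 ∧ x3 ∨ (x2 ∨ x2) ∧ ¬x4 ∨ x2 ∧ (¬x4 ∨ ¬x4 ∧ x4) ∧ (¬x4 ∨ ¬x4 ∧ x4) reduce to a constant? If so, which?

¬x3 ∧ x3 ∨ (x2 ∨ x2) ∧ ¬x4 ∨ x2 ∧ (¬x4 ∨ ¬x4 ∧ x4) ∧ (¬x4 ∨ ¬x4 ∧ x4)
= ¬x3 ∧ x3 ∨ (x2 ∨ x2) ∧ ¬x4 ∨ x2 ∧ (¬x4 ∧ x4 ∨ ¬x4 ∧ ¬x4)   — distribution
= ¬x3 ∧ x3 ∨ x2 ∧ ¬x4 ∨ x2 ∧ (¬x4 ∧ x4 ∨ ¬x4 ∧ ¬x4)   — idempotence
= ¬x3 ∧ x3 ∨ x2 ∧ ¬x4 ∨ x2 ∧ ¬x4   — distribution
= x2 ∧ ¬x4 ∨ x2 ∧ ¬x4   — complement / identity
= x2 ∧ ¬x4   — idempotence
This depends on x2, x4, so it is not a constant.

no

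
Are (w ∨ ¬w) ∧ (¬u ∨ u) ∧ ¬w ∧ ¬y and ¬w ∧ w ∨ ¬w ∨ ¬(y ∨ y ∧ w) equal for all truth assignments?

No

E1: (w ∨ ¬w) ∧ (¬u ∨ u) ∧ ¬w ∧ ¬y
    = (¬u ∨ u) ∧ ¬w ∧ ¬y
    = ¬w ∧ ¬y
E2: ¬w ∧ w ∨ ¬w ∨ ¬(y ∨ y ∧ w)
    = ¬w ∨ ¬(y ∨ y ∧ w)
    = ¬w ∨ ¬y
These differ: at u=0, w=0, y=1, E1 = 0 but E2 = 1.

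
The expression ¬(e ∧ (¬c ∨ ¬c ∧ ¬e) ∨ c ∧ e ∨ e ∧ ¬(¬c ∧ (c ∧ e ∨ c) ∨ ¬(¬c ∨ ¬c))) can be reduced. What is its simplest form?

¬(e ∧ (¬c ∨ ¬c ∧ ¬e) ∨ c ∧ e ∨ e ∧ ¬(¬c ∧ (c ∧ e ∨ c) ∨ ¬(¬c ∨ ¬c)))
= ¬(e ∧ (¬c ∨ ¬c ∧ ¬e) ∨ c ∧ e ∨ e ∧ ¬(¬c ∧ c ∨ ¬(¬c ∨ ¬c)))
= ¬(e ∧ ¬c ∨ c ∧ e ∨ e ∧ ¬(¬c ∧ c ∨ ¬(¬c ∨ ¬c)))
= ¬(e ∧ ¬c ∨ c ∧ e ∨ e ∧ ¬(¬c ∧ c ∨ c ∧ c))
= ¬(e ∨ e ∧ ¬(¬c ∧ c ∨ c ∧ c))
= ¬(e ∨ e ∧ ¬c)
= ¬e

¬e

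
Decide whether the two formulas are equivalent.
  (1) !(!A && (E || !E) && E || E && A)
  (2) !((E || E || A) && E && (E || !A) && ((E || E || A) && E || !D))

Yes

E1: !(!A && (E || !E) && E || E && A)
    = !(!A && E || E && A)   — complement / identity
    = !E   — distribution
E2: !((E || E || A) && E && (E || !A) && ((E || E || A) && E || !D))
    = !((E || E || A) && E && ((E || E || A) && E || !D))   — absorption
    = !((E || E || A) && E)   — absorption
    = !((E || A) && E)   — idempotence
    = !E   — absorption
Both reduce to !E, so they are equivalent.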